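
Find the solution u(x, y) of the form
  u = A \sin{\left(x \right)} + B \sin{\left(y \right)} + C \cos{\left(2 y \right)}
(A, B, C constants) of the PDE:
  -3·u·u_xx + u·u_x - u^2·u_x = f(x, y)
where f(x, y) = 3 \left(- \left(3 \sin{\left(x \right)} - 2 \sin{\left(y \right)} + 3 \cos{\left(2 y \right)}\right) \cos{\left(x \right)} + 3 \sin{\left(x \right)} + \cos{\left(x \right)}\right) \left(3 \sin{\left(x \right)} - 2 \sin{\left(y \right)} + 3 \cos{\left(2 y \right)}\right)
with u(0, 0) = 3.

Substitute the ansatz u = A \sin{\left(x \right)} + B \sin{\left(y \right)} + C \cos{\left(2 y \right)} into the left-hand side.
Derivatives of the ansatz:
  u_xx = - A \sin{\left(x \right)}
  u_x = A \cos{\left(x \right)}
Term by term:
  -3·u·u_xx = 3 A^{2} \sin^{2}{\left(x \right)} + 3 A B \sin{\left(x \right)} \sin{\left(y \right)} + 3 A C \sin{\left(x \right)} \cos{\left(2 y \right)}
  u·u_x = A^{2} \sin{\left(x \right)} \cos{\left(x \right)} + A B \sin{\left(y \right)} \cos{\left(x \right)} + A C \cos{\left(x \right)} \cos{\left(2 y \right)}
  -u^2·u_x = - A^{3} \sin^{2}{\left(x \right)} \cos{\left(x \right)} - 2 A^{2} B \sin{\left(x \right)} \sin{\left(y \right)} \cos{\left(x \right)} - 2 A^{2} C \sin{\left(x \right)} \cos{\left(x \right)} \cos{\left(2 y \right)} - A B^{2} \sin^{2}{\left(y \right)} \cos{\left(x \right)} - 2 A B C \sin{\left(y \right)} \cos{\left(x \right)} \cos{\left(2 y \right)} - A C^{2} \cos{\left(x \right)} \cos^{2}{\left(2 y \right)}
So the left-hand side equals
  - A^{3} \sin^{2}{\left(x \right)} \cos{\left(x \right)} - 2 A^{2} B \sin{\left(x \right)} \sin{\left(y \right)} \cos{\left(x \right)} - 2 A^{2} C \sin{\left(x \right)} \cos{\left(x \right)} \cos{\left(2 y \right)} + 3 A^{2} \sin^{2}{\left(x \right)} + A^{2} \sin{\left(x \right)} \cos{\left(x \right)} - A B^{2} \sin^{2}{\left(y \right)} \cos{\left(x \right)} - 2 A B C \sin{\left(y \right)} \cos{\left(x \right)} \cos{\left(2 y \right)} + 3 A B \sin{\left(x \right)} \sin{\left(y \right)} + A B \sin{\left(y \right)} \cos{\left(x \right)} - A C^{2} \cos{\left(x \right)} \cos^{2}{\left(2 y \right)} + 3 A C \sin{\left(x \right)} \cos{\left(2 y \right)} + A C \cos{\left(x \right)} \cos{\left(2 y \right)}
This must equal f(x, y) identically; expanded, f = - 27 \sin^{2}{\left(x \right)} \cos{\left(x \right)} + 27 \sin^{2}{\left(x \right)} + 36 \sin{\left(x \right)} \sin{\left(y \right)} \cos{\left(x \right)} - 18 \sin{\left(x \right)} \sin{\left(y \right)} - 54 \sin{\left(x \right)} \cos{\left(x \right)} \cos{\left(2 y \right)} + 9 \sin{\left(x \right)} \cos{\left(x \right)} + 27 \sin{\left(x \right)} \cos{\left(2 y \right)} - 12 \sin^{2}{\left(y \right)} \cos{\left(x \right)} + 36 \sin{\left(y \right)} \cos{\left(x \right)} \cos{\left(2 y \right)} - 6 \sin{\left(y \right)} \cos{\left(x \right)} - 27 \cos{\left(x \right)} \cos^{2}{\left(2 y \right)} + 9 \cos{\left(x \right)} \cos{\left(2 y \right)}.
Matching coefficients of the independent functions:
  [\sin{\left(x \right)} \sin{\left(y \right)}]:  3 A B = -18
  [\sin{\left(x \right)} \cos{\left(x \right)}]:  A^{2} = 9
  [\sin{\left(x \right)} \cos{\left(2 y \right)}]:  3 A C = 27
  [\sin^{2}{\left(x \right)} \cos{\left(x \right)}]:  - A^{3} = -27
  [\sin{\left(y \right)} \cos{\left(x \right)}]:  A B = -6
  [\sin^{2}{\left(y \right)} \cos{\left(x \right)}]:  - A B^{2} = -12
  [\cos{\left(x \right)} \cos{\left(2 y \right)}]:  A C = 9
  [\cos{\left(x \right)} \cos^{2}{\left(2 y \right)}]:  - A C^{2} = -27
  [\sin{\left(x \right)} \sin{\left(y \right)} \cos{\left(x \right)}]:  - 2 A^{2} B = 36
  [\sin{\left(x \right)} \cos{\left(x \right)} \cos{\left(2 y \right)}]:  - 2 A^{2} C = -54
  [\sin{\left(y \right)} \cos{\left(x \right)} \cos{\left(2 y \right)}]:  - 2 A B C = 36
  [\sin^{2}{\left(x \right)}]:  3 A^{2} = 27
Solving: A = 3, B = -2, C = 3.
Check against the point condition:
  u(0, 0) = 3  ⟹  C = 3  ✓
Hence u(x, y) = 3 \sin{\left(x \right)} - 2 \sin{\left(y \right)} + 3 \cos{\left(2 y \right)}.

Answer: u(x, y) = 3 \sin{\left(x \right)} - 2 \sin{\left(y \right)} + 3 \cos{\left(2 y \right)}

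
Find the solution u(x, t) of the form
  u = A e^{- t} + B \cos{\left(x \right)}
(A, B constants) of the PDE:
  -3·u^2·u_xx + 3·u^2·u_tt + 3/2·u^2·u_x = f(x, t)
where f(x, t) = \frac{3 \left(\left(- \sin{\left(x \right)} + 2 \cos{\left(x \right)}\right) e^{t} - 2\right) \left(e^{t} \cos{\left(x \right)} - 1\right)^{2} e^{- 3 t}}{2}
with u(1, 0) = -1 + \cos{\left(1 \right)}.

Substitute the ansatz u = A e^{- t} + B \cos{\left(x \right)} into the left-hand side.
Derivatives of the ansatz:
  u_xx = - B \cos{\left(x \right)}
  u_tt = A e^{- t}
  u_x = - B \sin{\left(x \right)}
Term by term:
  -3·u^2·u_xx = 3 A^{2} B e^{- 2 t} \cos{\left(x \right)} + 6 A B^{2} e^{- t} \cos^{2}{\left(x \right)} + 3 B^{3} \cos^{3}{\left(x \right)}
  3·u^2·u_tt = 3 A^{3} e^{- 3 t} + 6 A^{2} B e^{- 2 t} \cos{\left(x \right)} + 3 A B^{2} e^{- t} \cos^{2}{\left(x \right)}
  3/2·u^2·u_x = - \frac{3 A^{2} B e^{- 2 t} \sin{\left(x \right)}}{2} - 3 A B^{2} e^{- t} \sin{\left(x \right)} \cos{\left(x \right)} - \frac{3 B^{3} \sin{\left(x \right)} \cos^{2}{\left(x \right)}}{2}
So the left-hand side equals
  3 A^{3} e^{- 3 t} - \frac{3 A^{2} B e^{- 2 t} \sin{\left(x \right)}}{2} + 9 A^{2} B e^{- 2 t} \cos{\left(x \right)} - 3 A B^{2} e^{- t} \sin{\left(x \right)} \cos{\left(x \right)} + 9 A B^{2} e^{- t} \cos^{2}{\left(x \right)} - \frac{3 B^{3} \sin{\left(x \right)} \cos^{2}{\left(x \right)}}{2} + 3 B^{3} \cos^{3}{\left(x \right)}
This must equal f(x, t) identically; expanded, f = - \frac{3 \sin{\left(x \right)} \cos^{2}{\left(x \right)}}{2} + 3 \cos^{3}{\left(x \right)} + 3 e^{- t} \sin{\left(x \right)} \cos{\left(x \right)} - 9 e^{- t} \cos^{2}{\left(x \right)} - \frac{3 e^{- 2 t} \sin{\left(x \right)}}{2} + 9 e^{- 2 t} \cos{\left(x \right)} - 3 e^{- 3 t}.
Matching coefficients of the independent functions:
  [e^{- 2 t} \sin{\left(x \right)}]:  - \frac{3 A^{2} B}{2} = - \frac{3}{2}
  [e^{- 2 t} \cos{\left(x \right)}]:  9 A^{2} B = 9
  [e^{- t} \cos^{2}{\left(x \right)}]:  9 A B^{2} = -9
  [\sin{\left(x \right)} \cos^{2}{\left(x \right)}]:  - \frac{3 B^{3}}{2} = - \frac{3}{2}
  [e^{- t} \sin{\left(x \right)} \cos{\left(x \right)}]:  - 3 A B^{2} = 3
  [e^{- 3 t}]:  3 A^{3} = -3
  [\cos^{3}{\left(x \right)}]:  3 B^{3} = 3
Solving: A = -1, B = 1.
Check against the point condition:
  u(1, 0) = -1 + \cos{\left(1 \right)}  ⟹  A + B \cos{\left(1 \right)} = -1 + \cos{\left(1 \right)}  ✓
Hence u(x, t) = \cos{\left(x \right)} - e^{- t}.

Answer: u(x, t) = \cos{\left(x \right)} - e^{- t}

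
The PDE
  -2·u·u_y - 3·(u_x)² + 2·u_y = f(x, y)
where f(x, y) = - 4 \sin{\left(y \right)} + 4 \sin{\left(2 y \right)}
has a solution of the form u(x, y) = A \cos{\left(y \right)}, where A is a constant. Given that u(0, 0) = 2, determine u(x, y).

Substitute the ansatz u = A \cos{\left(y \right)} into the left-hand side.
Derivatives of the ansatz:
  u_y = - A \sin{\left(y \right)}
  u_x = 0
Term by term:
  -2·u·u_y = 2 A^{2} \sin{\left(y \right)} \cos{\left(y \right)}
  -3·(u_x)² = 0
  2·u_y = - 2 A \sin{\left(y \right)}
So the left-hand side equals
  2 A^{2} \sin{\left(y \right)} \cos{\left(y \right)} - 2 A \sin{\left(y \right)}
This must equal f(x, y) identically; expanded, f = 8 \sin{\left(y \right)} \cos{\left(y \right)} - 4 \sin{\left(y \right)}.
Matching coefficients of the independent functions:
  [\sin{\left(y \right)} \cos{\left(y \right)}]:  2 A^{2} = 8
  [\sin{\left(y \right)}]:  - 2 A = -4
Solving: A = 2.
Check against the point condition:
  u(0, 0) = 2  ⟹  A = 2  ✓
Hence u(x, y) = 2 \cos{\left(y \right)}.

Answer: u(x, y) = 2 \cos{\left(y \right)}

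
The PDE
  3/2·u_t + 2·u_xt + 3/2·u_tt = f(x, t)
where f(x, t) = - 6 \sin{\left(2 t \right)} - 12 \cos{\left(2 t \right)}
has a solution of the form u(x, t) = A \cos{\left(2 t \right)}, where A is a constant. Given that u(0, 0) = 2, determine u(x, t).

Substitute the ansatz u = A \cos{\left(2 t \right)} into the left-hand side.
Derivatives of the ansatz:
  u_t = - 2 A \sin{\left(2 t \right)}
  u_xt = 0
  u_tt = - 4 A \cos{\left(2 t \right)}
Term by term:
  3/2·u_t = - 3 A \sin{\left(2 t \right)}
  2·u_xt = 0
  3/2·u_tt = - 6 A \cos{\left(2 t \right)}
So the left-hand side equals
  - 3 A \sin{\left(2 t \right)} - 6 A \cos{\left(2 t \right)}
This must equal f(x, t) = - 6 \sin{\left(2 t \right)} - 12 \cos{\left(2 t \right)} identically.
Matching coefficients of the independent functions:
  [\sin{\left(2 t \right)}]:  - 3 A = -6
  [\cos{\left(2 t \right)}]:  - 6 A = -12
Solving: A = 2.
Check against the point condition:
  u(0, 0) = 2  ⟹  A = 2  ✓
Hence u(x, t) = 2 \cos{\left(2 t \right)}.

Answer: u(x, t) = 2 \cos{\left(2 t \right)}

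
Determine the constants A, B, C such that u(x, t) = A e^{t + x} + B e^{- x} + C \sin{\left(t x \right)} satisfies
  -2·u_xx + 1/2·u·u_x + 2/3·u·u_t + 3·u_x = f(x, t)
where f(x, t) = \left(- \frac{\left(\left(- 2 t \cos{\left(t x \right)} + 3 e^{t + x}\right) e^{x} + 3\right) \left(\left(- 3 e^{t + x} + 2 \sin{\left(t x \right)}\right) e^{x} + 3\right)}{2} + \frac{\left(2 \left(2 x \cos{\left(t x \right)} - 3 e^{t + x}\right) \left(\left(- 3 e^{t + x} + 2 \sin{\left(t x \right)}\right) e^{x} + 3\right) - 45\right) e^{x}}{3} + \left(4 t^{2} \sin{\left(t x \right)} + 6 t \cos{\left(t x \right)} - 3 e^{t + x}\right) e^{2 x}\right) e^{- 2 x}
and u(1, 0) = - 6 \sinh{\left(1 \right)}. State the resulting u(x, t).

Substitute the ansatz u = A e^{t + x} + B e^{- x} + C \sin{\left(t x \right)} into the left-hand side.
Derivatives of the ansatz:
  u_xx = A e^{t} e^{x} + B e^{- x} - C t^{2} \sin{\left(t x \right)}
  u_x = A e^{t} e^{x} - B e^{- x} + C t \cos{\left(t x \right)}
  u_t = A e^{t} e^{x} + C x \cos{\left(t x \right)}
Term by term:
  -2·u_xx = - 2 A e^{t} e^{x} - 2 B e^{- x} + 2 C t^{2} \sin{\left(t x \right)}
  1/2·u·u_x = \frac{A^{2} e^{2 t} e^{2 x}}{2} + \frac{A C t e^{t} e^{x} \cos{\left(t x \right)}}{2} + \frac{A C e^{t} e^{x} \sin{\left(t x \right)}}{2} - \frac{B^{2} e^{- 2 x}}{2} + \frac{B C t e^{- x} \cos{\left(t x \right)}}{2} - \frac{B C e^{- x} \sin{\left(t x \right)}}{2} + \frac{C^{2} t \sin{\left(t x \right)} \cos{\left(t x \right)}}{2}
  2/3·u·u_t = \frac{2 A^{2} e^{2 t} e^{2 x}}{3} + \frac{2 A B e^{t}}{3} + \frac{2 A C x e^{t} e^{x} \cos{\left(t x \right)}}{3} + \frac{2 A C e^{t} e^{x} \sin{\left(t x \right)}}{3} + \frac{2 B C x e^{- x} \cos{\left(t x \right)}}{3} + \frac{2 C^{2} x \sin{\left(t x \right)} \cos{\left(t x \right)}}{3}
  3·u_x = 3 A e^{t} e^{x} - 3 B e^{- x} + 3 C t \cos{\left(t x \right)}
So the left-hand side equals
  \frac{7 A^{2} e^{2 t} e^{2 x}}{6} + \frac{2 A B e^{t}}{3} + \frac{A C t e^{t} e^{x} \cos{\left(t x \right)}}{2} + \frac{2 A C x e^{t} e^{x} \cos{\left(t x \right)}}{3} + \frac{7 A C e^{t} e^{x} \sin{\left(t x \right)}}{6} + A e^{t} e^{x} - \frac{B^{2} e^{- 2 x}}{2} + \frac{B C t e^{- x} \cos{\left(t x \right)}}{2} + \frac{2 B C x e^{- x} \cos{\left(t x \right)}}{3} - \frac{B C e^{- x} \sin{\left(t x \right)}}{2} - 5 B e^{- x} + \frac{C^{2} t \sin{\left(t x \right)} \cos{\left(t x \right)}}{2} + \frac{2 C^{2} x \sin{\left(t x \right)} \cos{\left(t x \right)}}{3} + 2 C t^{2} \sin{\left(t x \right)} + 3 C t \cos{\left(t x \right)}
This must equal f(x, t) identically; expanded, f = 4 t^{2} \sin{\left(t x \right)} - 3 t e^{t} e^{x} \cos{\left(t x \right)} + 2 t \sin{\left(t x \right)} \cos{\left(t x \right)} + 6 t \cos{\left(t x \right)} + 3 t e^{- x} \cos{\left(t x \right)} - 4 x e^{t} e^{x} \cos{\left(t x \right)} + \frac{8 x \sin{\left(t x \right)} \cos{\left(t x \right)}}{3} + 4 x e^{- x} \cos{\left(t x \right)} + \frac{21 e^{2 t} e^{2 x}}{2} - 7 e^{t} e^{x} \sin{\left(t x \right)} - 3 e^{t} e^{x} - 6 e^{t} - 3 e^{- x} \sin{\left(t x \right)} - 15 e^{- x} - \frac{9 e^{- 2 x}}{2}.
Matching coefficients of the independent functions:
(each divided by its leading coefficient; functions giving the same equation are listed together)
  [t \cos{\left(t x \right)}, t^{2} \sin{\left(t x \right)}]:  C - 2 = 0
  [e^{t} e^{x}]:  A + 3 = 0
  [e^{2 t} e^{2 x}]:  A^{2} - 9 = 0
  [e^{- x} \sin{\left(t x \right)}, t e^{- x} \cos{\left(t x \right)}, x e^{- x} \cos{\left(t x \right)}]:  B C - 6 = 0
  [t \sin{\left(t x \right)} \cos{\left(t x \right)}, x \sin{\left(t x \right)} \cos{\left(t x \right)}]:  C^{2} - 4 = 0
  [e^{t} e^{x} \sin{\left(t x \right)}, t e^{t} e^{x} \cos{\left(t x \right)}, x e^{t} e^{x} \cos{\left(t x \right)}]:  A C + 6 = 0
  [e^{t}]:  A B + 9 = 0
  [e^{- 2 x}]:  B^{2} - 9 = 0
  [e^{- x}]:  B - 3 = 0
Solving: A = -3, B = 3, C = 2.
Check against the point condition:
  u(1, 0) = - 6 \sinh{\left(1 \right)}  ⟹  e A + \frac{B}{e} = - 6 \sinh{\left(1 \right)}  ✓
Hence u(x, t) = - 3 e^{t + x} + 2 \sin{\left(t x \right)} + 3 e^{- x}.

Answer: u(x, t) = - 3 e^{t + x} + 2 \sin{\left(t x \right)} + 3 e^{- x}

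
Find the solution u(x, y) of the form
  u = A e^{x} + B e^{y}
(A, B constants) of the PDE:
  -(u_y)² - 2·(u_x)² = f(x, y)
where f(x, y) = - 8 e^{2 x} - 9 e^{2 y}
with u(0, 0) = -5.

Substitute the ansatz u = A e^{x} + B e^{y} into the left-hand side.
Derivatives of the ansatz:
  u_y = B e^{y}
  u_x = A e^{x}
Term by term:
  -(u_y)² = - B^{2} e^{2 y}
  -2·(u_x)² = - 2 A^{2} e^{2 x}
So the left-hand side equals
  - 2 A^{2} e^{2 x} - B^{2} e^{2 y}
This must equal f(x, y) = - 8 e^{2 x} - 9 e^{2 y} identically.
Matching coefficients of the independent functions:
  [e^{2 x}]:  - 2 A^{2} = -8
  [e^{2 y}]:  - B^{2} = -9
These equations allow (A, B) = (-2, -3) or (-2, 3) or (2, -3) or (2, 3).
Impose the point condition(s):
  u(0, 0) = -5  ⟹  A + B = -5
Only A = -2, B = -3 satisfies everything.
Hence u(x, y) = - 2 e^{x} - 3 e^{y}.

Answer: u(x, y) = - 2 e^{x} - 3 e^{y}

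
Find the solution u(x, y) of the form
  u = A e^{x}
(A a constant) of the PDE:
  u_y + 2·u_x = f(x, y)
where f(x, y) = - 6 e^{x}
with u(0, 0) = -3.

Substitute the ansatz u = A e^{x} into the left-hand side.
Derivatives of the ansatz:
  u_y = 0
  u_x = A e^{x}
Term by term:
  u_y = 0
  2·u_x = 2 A e^{x}
So the left-hand side equals
  2 A e^{x}
This must equal f(x, y) = - 6 e^{x} identically.
Matching coefficients of the independent functions:
  [e^{x}]:  2 A = -6
Solving: A = -3.
Check against the point condition:
  u(0, 0) = -3  ⟹  A = -3  ✓
Hence u(x, y) = - 3 e^{x}.

Answer: u(x, y) = - 3 e^{x}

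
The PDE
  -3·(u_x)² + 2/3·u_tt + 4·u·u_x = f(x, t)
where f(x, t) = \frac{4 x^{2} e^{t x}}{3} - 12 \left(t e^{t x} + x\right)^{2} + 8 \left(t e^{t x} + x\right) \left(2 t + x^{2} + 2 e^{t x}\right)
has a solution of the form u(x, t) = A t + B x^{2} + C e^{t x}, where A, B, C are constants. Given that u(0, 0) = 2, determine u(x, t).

Substitute the ansatz u = A t + B x^{2} + C e^{t x} into the left-hand side.
Derivatives of the ansatz:
  u_x = 2 B x + C t e^{t x}
  u_tt = C x^{2} e^{t x}
Term by term:
  -3·(u_x)² = - 12 B^{2} x^{2} - 12 B C t x e^{t x} - 3 C^{2} t^{2} e^{2 t x}
  2/3·u_tt = \frac{2 C x^{2} e^{t x}}{3}
  4·u·u_x = 8 A B t x + 4 A C t^{2} e^{t x} + 8 B^{2} x^{3} + 4 B C t x^{2} e^{t x} + 8 B C x e^{t x} + 4 C^{2} t e^{2 t x}
So the left-hand side equals
  8 A B t x + 4 A C t^{2} e^{t x} + 8 B^{2} x^{3} - 12 B^{2} x^{2} + 4 B C t x^{2} e^{t x} - 12 B C t x e^{t x} + 8 B C x e^{t x} - 3 C^{2} t^{2} e^{2 t x} + 4 C^{2} t e^{2 t x} + \frac{2 C x^{2} e^{t x}}{3}
This must equal f(x, t) identically; expanded, f = - 12 t^{2} e^{2 t x} + 16 t^{2} e^{t x} + 8 t x^{2} e^{t x} - 24 t x e^{t x} + 16 t x + 16 t e^{2 t x} + 8 x^{3} + \frac{4 x^{2} e^{t x}}{3} - 12 x^{2} + 16 x e^{t x}.
Matching coefficients of the independent functions:
  [x^{2}]:  - 12 B^{2} = -12
  [x^{3}]:  8 B^{2} = 8
  [t x]:  8 A B = 16
  [t e^{2 t x}]:  4 C^{2} = 16
  [t^{2} e^{t x}]:  4 A C = 16
  [t^{2} e^{2 t x}]:  - 3 C^{2} = -12
  [x e^{t x}]:  8 B C = 16
  [x^{2} e^{t x}]:  \frac{2 C}{3} = \frac{4}{3}
  [t x e^{t x}]:  - 12 B C = -24
  [t x^{2} e^{t x}]:  4 B C = 8
Solving: A = 2, B = 1, C = 2.
Check against the point condition:
  u(0, 0) = 2  ⟹  C = 2  ✓
Hence u(x, t) = 2 t + x^{2} + 2 e^{t x}.

Answer: u(x, t) = 2 t + x^{2} + 2 e^{t x}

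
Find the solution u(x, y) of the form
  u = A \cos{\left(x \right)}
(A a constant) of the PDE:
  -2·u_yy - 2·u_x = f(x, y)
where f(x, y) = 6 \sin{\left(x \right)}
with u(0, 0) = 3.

Substitute the ansatz u = A \cos{\left(x \right)} into the left-hand side.
Derivatives of the ansatz:
  u_yy = 0
  u_x = - A \sin{\left(x \right)}
Term by term:
  -2·u_yy = 0
  -2·u_x = 2 A \sin{\left(x \right)}
So the left-hand side equals
  2 A \sin{\left(x \right)}
This must equal f(x, y) = 6 \sin{\left(x \right)} identically.
Matching coefficients of the independent functions:
  [\sin{\left(x \right)}]:  2 A = 6
Solving: A = 3.
Check against the point condition:
  u(0, 0) = 3  ⟹  A = 3  ✓
Hence u(x, y) = 3 \cos{\left(x \right)}.

Answer: u(x, y) = 3 \cos{\left(x \right)}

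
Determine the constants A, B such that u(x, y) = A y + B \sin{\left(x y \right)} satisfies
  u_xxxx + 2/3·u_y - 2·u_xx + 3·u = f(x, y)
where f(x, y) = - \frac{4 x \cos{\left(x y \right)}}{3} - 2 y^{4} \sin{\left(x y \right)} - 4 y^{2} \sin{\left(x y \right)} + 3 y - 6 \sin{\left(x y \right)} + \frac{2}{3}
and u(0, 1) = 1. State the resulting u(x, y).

Answer: u(x, y) = y - 2 \sin{\left(x y \right)}

Derivation:
Substitute the ansatz u = A y + B \sin{\left(x y \right)} into the left-hand side.
Derivatives of the ansatz:
  u_xxxx = B y^{4} \sin{\left(x y \right)}
  u_y = A + B x \cos{\left(x y \right)}
  u_xx = - B y^{2} \sin{\left(x y \right)}
Term by term:
  u_xxxx = B y^{4} \sin{\left(x y \right)}
  2/3·u_y = \frac{2 A}{3} + \frac{2 B x \cos{\left(x y \right)}}{3}
  -2·u_xx = 2 B y^{2} \sin{\left(x y \right)}
  3·u = 3 A y + 3 B \sin{\left(x y \right)}
So the left-hand side equals
  3 A y + \frac{2 A}{3} + \frac{2 B x \cos{\left(x y \right)}}{3} + B y^{4} \sin{\left(x y \right)} + 2 B y^{2} \sin{\left(x y \right)} + 3 B \sin{\left(x y \right)}
This must equal f(x, y) = - \frac{4 x \cos{\left(x y \right)}}{3} - 2 y^{4} \sin{\left(x y \right)} - 4 y^{2} \sin{\left(x y \right)} + 3 y - 6 \sin{\left(x y \right)} + \frac{2}{3} identically.
Matching coefficients of the independent functions:
  [constant term]:  \frac{2 A}{3} = \frac{2}{3}
  [y]:  3 A = 3
  [x \cos{\left(x y \right)}]:  \frac{2 B}{3} = - \frac{4}{3}
  [y^{2} \sin{\left(x y \right)}]:  2 B = -4
  [y^{4} \sin{\left(x y \right)}]:  B = -2
  [\sin{\left(x y \right)}]:  3 B = -6
Solving: A = 1, B = -2.
Check against the point condition:
  u(0, 1) = 1  ⟹  A = 1  ✓
Hence u(x, y) = y - 2 \sin{\left(x y \right)}.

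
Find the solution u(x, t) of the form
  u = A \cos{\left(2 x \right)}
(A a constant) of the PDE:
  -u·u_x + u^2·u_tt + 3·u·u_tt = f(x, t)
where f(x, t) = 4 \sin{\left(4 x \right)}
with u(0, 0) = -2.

Answer: u(x, t) = - 2 \cos{\left(2 x \right)}

Derivation:
Substitute the ansatz u = A \cos{\left(2 x \right)} into the left-hand side.
Derivatives of the ansatz:
  u_x = - 2 A \sin{\left(2 x \right)}
  u_tt = 0
Term by term:
  -u·u_x = 2 A^{2} \sin{\left(2 x \right)} \cos{\left(2 x \right)}
  u^2·u_tt = 0
  3·u·u_tt = 0
So the left-hand side equals
  2 A^{2} \sin{\left(2 x \right)} \cos{\left(2 x \right)}
This must equal f(x, t) identically; expanded, f = 8 \sin{\left(2 x \right)} \cos{\left(2 x \right)}.
Matching coefficients of the independent functions:
  [\sin{\left(2 x \right)} \cos{\left(2 x \right)}]:  2 A^{2} = 8
These equations allow (A) = (-2) or (2).
Impose the point condition(s):
  u(0, 0) = -2  ⟹  A = -2
Only A = -2 satisfies everything.
Hence u(x, t) = - 2 \cos{\left(2 x \right)}.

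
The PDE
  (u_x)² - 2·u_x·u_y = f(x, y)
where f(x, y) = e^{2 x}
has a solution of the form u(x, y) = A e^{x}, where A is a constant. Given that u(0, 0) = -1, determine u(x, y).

Substitute the ansatz u = A e^{x} into the left-hand side.
Derivatives of the ansatz:
  u_x = A e^{x}
  u_y = 0
Term by term:
  (u_x)² = A^{2} e^{2 x}
  -2·u_x·u_y = 0
So the left-hand side equals
  A^{2} e^{2 x}
This must equal f(x, y) = e^{2 x} identically.
Matching coefficients of the independent functions:
  [e^{2 x}]:  A^{2} = 1
These equations allow (A) = (-1) or (1).
Impose the point condition(s):
  u(0, 0) = -1  ⟹  A = -1
Only A = -1 satisfies everything.
Hence u(x, y) = - e^{x}.

Answer: u(x, y) = - e^{x}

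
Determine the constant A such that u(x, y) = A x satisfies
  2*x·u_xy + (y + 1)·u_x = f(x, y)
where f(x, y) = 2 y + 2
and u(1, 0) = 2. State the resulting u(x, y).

Substitute the ansatz u = A x into the left-hand side.
Derivatives of the ansatz:
  u_xy = 0
  u_x = A
Term by term:
  2*x·u_xy = 0
  (y + 1)·u_x = A y + A
So the left-hand side equals
  A y + A
This must equal f(x, y) = 2 y + 2 identically.
Matching coefficients of the independent functions:
  [constant term, y]:  A = 2
Solving: A = 2.
Check against the point condition:
  u(1, 0) = 2  ⟹  A = 2  ✓
Hence u(x, y) = 2 x.

Answer: u(x, y) = 2 x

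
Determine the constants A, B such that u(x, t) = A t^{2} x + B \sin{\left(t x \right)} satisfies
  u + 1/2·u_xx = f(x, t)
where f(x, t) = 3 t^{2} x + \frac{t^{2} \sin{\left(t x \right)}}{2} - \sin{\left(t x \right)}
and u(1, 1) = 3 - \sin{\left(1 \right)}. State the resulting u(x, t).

Substitute the ansatz u = A t^{2} x + B \sin{\left(t x \right)} into the left-hand side.
Derivatives of the ansatz:
  u_xx = - B t^{2} \sin{\left(t x \right)}
Term by term:
  u = A t^{2} x + B \sin{\left(t x \right)}
  1/2·u_xx = - \frac{B t^{2} \sin{\left(t x \right)}}{2}
So the left-hand side equals
  A t^{2} x - \frac{B t^{2} \sin{\left(t x \right)}}{2} + B \sin{\left(t x \right)}
This must equal f(x, t) = 3 t^{2} x + \frac{t^{2} \sin{\left(t x \right)}}{2} - \sin{\left(t x \right)} identically.
Matching coefficients of the independent functions:
  [t^{2} x]:  A = 3
  [t^{2} \sin{\left(t x \right)}]:  - \frac{B}{2} = \frac{1}{2}
  [\sin{\left(t x \right)}]:  B = -1
Solving: A = 3, B = -1.
Check against the point condition:
  u(1, 1) = 3 - \sin{\left(1 \right)}  ⟹  A + B \sin{\left(1 \right)} = 3 - \sin{\left(1 \right)}  ✓
Hence u(x, t) = 3 t^{2} x - \sin{\left(t x \right)}.

Answer: u(x, t) = 3 t^{2} x - \sin{\left(t x \right)}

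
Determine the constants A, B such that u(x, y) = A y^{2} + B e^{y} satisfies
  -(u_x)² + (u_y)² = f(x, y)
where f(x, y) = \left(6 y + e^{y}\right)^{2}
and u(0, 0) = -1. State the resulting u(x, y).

Substitute the ansatz u = A y^{2} + B e^{y} into the left-hand side.
Derivatives of the ansatz:
  u_x = 0
  u_y = 2 A y + B e^{y}
Term by term:
  -(u_x)² = 0
  (u_y)² = 4 A^{2} y^{2} + 4 A B y e^{y} + B^{2} e^{2 y}
So the left-hand side equals
  4 A^{2} y^{2} + 4 A B y e^{y} + B^{2} e^{2 y}
This must equal f(x, y) identically; expanded, f = 36 y^{2} + 12 y e^{y} + e^{2 y}.
Matching coefficients of the independent functions:
  [y^{2}]:  4 A^{2} = 36
  [y e^{y}]:  4 A B = 12
  [e^{2 y}]:  B^{2} = 1
These equations allow (A, B) = (-3, -1) or (3, 1).
Impose the point condition(s):
  u(0, 0) = -1  ⟹  B = -1
Only A = -3, B = -1 satisfies everything.
Hence u(x, y) = - 3 y^{2} - e^{y}.

Answer: u(x, y) = - 3 y^{2} - e^{y}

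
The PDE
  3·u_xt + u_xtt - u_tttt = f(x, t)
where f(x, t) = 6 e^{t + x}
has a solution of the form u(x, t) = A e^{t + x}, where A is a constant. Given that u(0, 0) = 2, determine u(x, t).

Substitute the ansatz u = A e^{t + x} into the left-hand side.
Derivatives of the ansatz:
  u_xt = A e^{t} e^{x}
  u_xtt = A e^{t} e^{x}
  u_tttt = A e^{t} e^{x}
Term by term:
  3·u_xt = 3 A e^{t} e^{x}
  u_xtt = A e^{t} e^{x}
  -u_tttt = - A e^{t} e^{x}
So the left-hand side equals
  3 A e^{t} e^{x}
This must equal f(x, t) identically; expanded, f = 6 e^{t} e^{x}.
Matching coefficients of the independent functions:
  [e^{t} e^{x}]:  3 A = 6
Solving: A = 2.
Check against the point condition:
  u(0, 0) = 2  ⟹  A = 2  ✓
Hence u(x, t) = 2 e^{t + x}.

Answer: u(x, t) = 2 e^{t + x}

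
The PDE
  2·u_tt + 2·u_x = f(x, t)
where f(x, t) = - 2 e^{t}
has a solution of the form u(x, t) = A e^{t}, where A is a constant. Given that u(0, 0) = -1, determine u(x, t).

Substitute the ansatz u = A e^{t} into the left-hand side.
Derivatives of the ansatz:
  u_tt = A e^{t}
  u_x = 0
Term by term:
  2·u_tt = 2 A e^{t}
  2·u_x = 0
So the left-hand side equals
  2 A e^{t}
This must equal f(x, t) = - 2 e^{t} identically.
Matching coefficients of the independent functions:
  [e^{t}]:  2 A = -2
Solving: A = -1.
Check against the point condition:
  u(0, 0) = -1  ⟹  A = -1  ✓
Hence u(x, t) = - e^{t}.

Answer: u(x, t) = - e^{t}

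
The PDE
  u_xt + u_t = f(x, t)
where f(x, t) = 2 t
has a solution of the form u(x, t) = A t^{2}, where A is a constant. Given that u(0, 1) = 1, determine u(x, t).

Substitute the ansatz u = A t^{2} into the left-hand side.
Derivatives of the ansatz:
  u_xt = 0
  u_t = 2 A t
Term by term:
  u_xt = 0
  u_t = 2 A t
So the left-hand side equals
  2 A t
This must equal f(x, t) = 2 t identically.
Matching coefficients of the independent functions:
  [t]:  2 A = 2
Solving: A = 1.
Check against the point condition:
  u(0, 1) = 1  ⟹  A = 1  ✓
Hence u(x, t) = t^{2}.

Answer: u(x, t) = t^{2}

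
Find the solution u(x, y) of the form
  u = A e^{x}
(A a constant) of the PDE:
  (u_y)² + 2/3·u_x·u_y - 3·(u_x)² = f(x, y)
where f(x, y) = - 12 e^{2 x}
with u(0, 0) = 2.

Substitute the ansatz u = A e^{x} into the left-hand side.
Derivatives of the ansatz:
  u_y = 0
  u_x = A e^{x}
Term by term:
  (u_y)² = 0
  2/3·u_x·u_y = 0
  -3·(u_x)² = - 3 A^{2} e^{2 x}
So the left-hand side equals
  - 3 A^{2} e^{2 x}
This must equal f(x, y) = - 12 e^{2 x} identically.
Matching coefficients of the independent functions:
  [e^{2 x}]:  - 3 A^{2} = -12
These equations allow (A) = (-2) or (2).
Impose the point condition(s):
  u(0, 0) = 2  ⟹  A = 2
Only A = 2 satisfies everything.
Hence u(x, y) = 2 e^{x}.

Answer: u(x, y) = 2 e^{x}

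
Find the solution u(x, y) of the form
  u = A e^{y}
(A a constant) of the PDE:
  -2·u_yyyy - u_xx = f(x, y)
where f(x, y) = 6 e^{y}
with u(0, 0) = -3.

Answer: u(x, y) = - 3 e^{y}

Derivation:
Substitute the ansatz u = A e^{y} into the left-hand side.
Derivatives of the ansatz:
  u_yyyy = A e^{y}
  u_xx = 0
Term by term:
  -2·u_yyyy = - 2 A e^{y}
  -u_xx = 0
So the left-hand side equals
  - 2 A e^{y}
This must equal f(x, y) = 6 e^{y} identically.
Matching coefficients of the independent functions:
  [e^{y}]:  - 2 A = 6
Solving: A = -3.
Check against the point condition:
  u(0, 0) = -3  ⟹  A = -3  ✓
Hence u(x, y) = - 3 e^{y}.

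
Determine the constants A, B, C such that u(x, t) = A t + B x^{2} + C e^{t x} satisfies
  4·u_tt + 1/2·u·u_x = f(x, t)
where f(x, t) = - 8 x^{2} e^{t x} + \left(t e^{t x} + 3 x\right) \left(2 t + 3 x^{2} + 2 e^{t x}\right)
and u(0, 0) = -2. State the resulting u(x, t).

Answer: u(x, t) = - 2 t - 3 x^{2} - 2 e^{t x}

Derivation:
Substitute the ansatz u = A t + B x^{2} + C e^{t x} into the left-hand side.
Derivatives of the ansatz:
  u_tt = C x^{2} e^{t x}
  u_x = 2 B x + C t e^{t x}
Term by term:
  4·u_tt = 4 C x^{2} e^{t x}
  1/2·u·u_x = A B t x + \frac{A C t^{2} e^{t x}}{2} + B^{2} x^{3} + \frac{B C t x^{2} e^{t x}}{2} + B C x e^{t x} + \frac{C^{2} t e^{2 t x}}{2}
So the left-hand side equals
  A B t x + \frac{A C t^{2} e^{t x}}{2} + B^{2} x^{3} + \frac{B C t x^{2} e^{t x}}{2} + B C x e^{t x} + \frac{C^{2} t e^{2 t x}}{2} + 4 C x^{2} e^{t x}
This must equal f(x, t) identically; expanded, f = 2 t^{2} e^{t x} + 3 t x^{2} e^{t x} + 6 t x + 2 t e^{2 t x} + 9 x^{3} - 8 x^{2} e^{t x} + 6 x e^{t x}.
Matching coefficients of the independent functions:
  [x^{3}]:  B^{2} = 9
  [t x]:  A B = 6
  [t e^{2 t x}]:  \frac{C^{2}}{2} = 2
  [t^{2} e^{t x}]:  \frac{A C}{2} = 2
  [x e^{t x}]:  B C = 6
  [x^{2} e^{t x}]:  4 C = -8
  [t x^{2} e^{t x}]:  \frac{B C}{2} = 3
Solving: A = -2, B = -3, C = -2.
Check against the point condition:
  u(0, 0) = -2  ⟹  C = -2  ✓
Hence u(x, t) = - 2 t - 3 x^{2} - 2 e^{t x}.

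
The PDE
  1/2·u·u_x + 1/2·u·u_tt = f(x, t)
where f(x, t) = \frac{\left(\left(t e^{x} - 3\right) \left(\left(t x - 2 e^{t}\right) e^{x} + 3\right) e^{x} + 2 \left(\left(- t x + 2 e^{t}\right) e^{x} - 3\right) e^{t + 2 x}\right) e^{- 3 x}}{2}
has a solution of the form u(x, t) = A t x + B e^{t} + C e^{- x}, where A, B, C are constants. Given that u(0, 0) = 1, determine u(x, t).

Substitute the ansatz u = A t x + B e^{t} + C e^{- x} into the left-hand side.
Derivatives of the ansatz:
  u_x = A t - C e^{- x}
  u_tt = B e^{t}
Term by term:
  1/2·u·u_x = \frac{A^{2} t^{2} x}{2} + \frac{A B t e^{t}}{2} - \frac{A C t x e^{- x}}{2} + \frac{A C t e^{- x}}{2} - \frac{B C e^{t} e^{- x}}{2} - \frac{C^{2} e^{- 2 x}}{2}
  1/2·u·u_tt = \frac{A B t x e^{t}}{2} + \frac{B^{2} e^{2 t}}{2} + \frac{B C e^{t} e^{- x}}{2}
So the left-hand side equals
  \frac{A^{2} t^{2} x}{2} + \frac{A B t x e^{t}}{2} + \frac{A B t e^{t}}{2} - \frac{A C t x e^{- x}}{2} + \frac{A C t e^{- x}}{2} + \frac{B^{2} e^{2 t}}{2} - \frac{C^{2} e^{- 2 x}}{2}
This must equal f(x, t) identically; expanded, f = \frac{t^{2} x}{2} - t x e^{t} - \frac{3 t x e^{- x}}{2} - t e^{t} + \frac{3 t e^{- x}}{2} + 2 e^{2 t} - \frac{9 e^{- 2 x}}{2}.
Matching coefficients of the independent functions:
  [t e^{t}, t x e^{t}]:  \frac{A B}{2} = -1
  [t e^{- x}]:  \frac{A C}{2} = \frac{3}{2}
  [t^{2} x]:  \frac{A^{2}}{2} = \frac{1}{2}
  [t x e^{- x}]:  - \frac{A C}{2} = - \frac{3}{2}
  [e^{2 t}]:  \frac{B^{2}}{2} = 2
  [e^{- 2 x}]:  - \frac{C^{2}}{2} = - \frac{9}{2}
These equations allow (A, B, C) = (-1, 2, -3) or (1, -2, 3).
Impose the point condition(s):
  u(0, 0) = 1  ⟹  B + C = 1
Only A = 1, B = -2, C = 3 satisfies everything.
Hence u(x, t) = t x - 2 e^{t} + 3 e^{- x}.

Answer: u(x, t) = t x - 2 e^{t} + 3 e^{- x}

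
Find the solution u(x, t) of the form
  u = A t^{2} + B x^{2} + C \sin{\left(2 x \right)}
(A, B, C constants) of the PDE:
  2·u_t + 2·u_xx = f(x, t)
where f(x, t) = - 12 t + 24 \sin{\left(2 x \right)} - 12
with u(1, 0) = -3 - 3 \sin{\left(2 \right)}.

Answer: u(x, t) = - 3 t^{2} - 3 x^{2} - 3 \sin{\left(2 x \right)}

Derivation:
Substitute the ansatz u = A t^{2} + B x^{2} + C \sin{\left(2 x \right)} into the left-hand side.
Derivatives of the ansatz:
  u_t = 2 A t
  u_xx = 2 B - 4 C \sin{\left(2 x \right)}
Term by term:
  2·u_t = 4 A t
  2·u_xx = 4 B - 8 C \sin{\left(2 x \right)}
So the left-hand side equals
  4 A t + 4 B - 8 C \sin{\left(2 x \right)}
This must equal f(x, t) = - 12 t + 24 \sin{\left(2 x \right)} - 12 identically.
Matching coefficients of the independent functions:
  [constant term]:  4 B = -12
  [t]:  4 A = -12
  [\sin{\left(2 x \right)}]:  - 8 C = 24
Solving: A = -3, B = -3, C = -3.
Check against the point condition:
  u(1, 0) = -3 - 3 \sin{\left(2 \right)}  ⟹  B + C \sin{\left(2 \right)} = -3 - 3 \sin{\left(2 \right)}  ✓
Hence u(x, t) = - 3 t^{2} - 3 x^{2} - 3 \sin{\left(2 x \right)}.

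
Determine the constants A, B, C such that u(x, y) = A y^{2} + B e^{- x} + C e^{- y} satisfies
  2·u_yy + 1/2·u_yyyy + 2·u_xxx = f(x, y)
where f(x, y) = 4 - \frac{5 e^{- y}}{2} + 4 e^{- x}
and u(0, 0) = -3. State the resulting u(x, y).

Substitute the ansatz u = A y^{2} + B e^{- x} + C e^{- y} into the left-hand side.
Derivatives of the ansatz:
  u_yy = 2 A + C e^{- y}
  u_yyyy = C e^{- y}
  u_xxx = - B e^{- x}
Term by term:
  2·u_yy = 4 A + 2 C e^{- y}
  1/2·u_yyyy = \frac{C e^{- y}}{2}
  2·u_xxx = - 2 B e^{- x}
So the left-hand side equals
  4 A - 2 B e^{- x} + \frac{5 C e^{- y}}{2}
This must equal f(x, y) = 4 - \frac{5 e^{- y}}{2} + 4 e^{- x} identically.
Matching coefficients of the independent functions:
  [constant term]:  4 A = 4
  [e^{- x}]:  - 2 B = 4
  [e^{- y}]:  \frac{5 C}{2} = - \frac{5}{2}
Solving: A = 1, B = -2, C = -1.
Check against the point condition:
  u(0, 0) = -3  ⟹  B + C = -3  ✓
Hence u(x, y) = y^{2} - e^{- y} - 2 e^{- x}.

Answer: u(x, y) = y^{2} - e^{- y} - 2 e^{- x}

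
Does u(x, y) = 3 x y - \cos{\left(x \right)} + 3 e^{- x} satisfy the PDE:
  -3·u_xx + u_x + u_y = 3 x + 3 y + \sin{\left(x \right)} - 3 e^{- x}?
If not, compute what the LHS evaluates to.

Evaluate each term of the left-hand side for u = 3 x y - \cos{\left(x \right)} + 3 e^{- x}.
Derivatives:
  u_xx = \cos{\left(x \right)} + 3 e^{- x}
  u_x = 3 y + \sin{\left(x \right)} - 3 e^{- x}
  u_y = 3 x
Terms:
  -3·u_xx = - 3 \cos{\left(x \right)} - 9 e^{- x}
  u_x = 3 y + \sin{\left(x \right)} - 3 e^{- x}
  u_y = 3 x
Sum: LHS = 3 x + 3 y + \sin{\left(x \right)} - 3 \cos{\left(x \right)} - 12 e^{- x}
Given right-hand side: 3 x + 3 y + \sin{\left(x \right)} - 3 e^{- x}. Difference LHS − RHS = - 3 \cos{\left(x \right)} - 9 e^{- x} ≠ 0, so u is not a solution.

Answer: No, the LHS evaluates to 3 x + 3 y + \sin{\left(x \right)} - 3 \cos{\left(x \right)} - 12 e^{- x}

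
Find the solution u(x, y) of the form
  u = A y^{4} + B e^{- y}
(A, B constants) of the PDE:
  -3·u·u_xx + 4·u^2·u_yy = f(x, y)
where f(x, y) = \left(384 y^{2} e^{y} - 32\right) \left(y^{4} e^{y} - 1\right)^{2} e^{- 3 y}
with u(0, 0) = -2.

Substitute the ansatz u = A y^{4} + B e^{- y} into the left-hand side.
Derivatives of the ansatz:
  u_xx = 0
  u_yy = 12 A y^{2} + B e^{- y}
Term by term:
  -3·u·u_xx = 0
  4·u^2·u_yy = 48 A^{3} y^{10} + 4 A^{2} B y^{8} e^{- y} + 96 A^{2} B y^{6} e^{- y} + 8 A B^{2} y^{4} e^{- 2 y} + 48 A B^{2} y^{2} e^{- 2 y} + 4 B^{3} e^{- 3 y}
So the left-hand side equals
  48 A^{3} y^{10} + 4 A^{2} B y^{8} e^{- y} + 96 A^{2} B y^{6} e^{- y} + 8 A B^{2} y^{4} e^{- 2 y} + 48 A B^{2} y^{2} e^{- 2 y} + 4 B^{3} e^{- 3 y}
This must equal f(x, y) identically; expanded, f = 384 y^{10} - 32 y^{8} e^{- y} - 768 y^{6} e^{- y} + 64 y^{4} e^{- 2 y} + 384 y^{2} e^{- 2 y} - 32 e^{- 3 y}.
Matching coefficients of the independent functions:
  [y^{10}]:  48 A^{3} = 384
  [y^{2} e^{- 2 y}]:  48 A B^{2} = 384
  [y^{4} e^{- 2 y}]:  8 A B^{2} = 64
  [y^{6} e^{- y}]:  96 A^{2} B = -768
  [y^{8} e^{- y}]:  4 A^{2} B = -32
  [e^{- 3 y}]:  4 B^{3} = -32
Solving: A = 2, B = -2.
Check against the point condition:
  u(0, 0) = -2  ⟹  B = -2  ✓
Hence u(x, y) = 2 y^{4} - 2 e^{- y}.

Answer: u(x, y) = 2 y^{4} - 2 e^{- y}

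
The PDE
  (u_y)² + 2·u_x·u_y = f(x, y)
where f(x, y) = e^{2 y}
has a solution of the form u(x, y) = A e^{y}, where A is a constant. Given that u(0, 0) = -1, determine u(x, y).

Substitute the ansatz u = A e^{y} into the left-hand side.
Derivatives of the ansatz:
  u_y = A e^{y}
  u_x = 0
Term by term:
  (u_y)² = A^{2} e^{2 y}
  2·u_x·u_y = 0
So the left-hand side equals
  A^{2} e^{2 y}
This must equal f(x, y) = e^{2 y} identically.
Matching coefficients of the independent functions:
  [e^{2 y}]:  A^{2} = 1
These equations allow (A) = (-1) or (1).
Impose the point condition(s):
  u(0, 0) = -1  ⟹  A = -1
Only A = -1 satisfies everything.
Hence u(x, y) = - e^{y}.

Answer: u(x, y) = - e^{y}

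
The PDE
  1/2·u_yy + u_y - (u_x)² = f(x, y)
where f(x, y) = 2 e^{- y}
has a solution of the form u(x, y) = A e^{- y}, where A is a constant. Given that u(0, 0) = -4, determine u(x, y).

Answer: u(x, y) = - 4 e^{- y}

Derivation:
Substitute the ansatz u = A e^{- y} into the left-hand side.
Derivatives of the ansatz:
  u_yy = A e^{- y}
  u_y = - A e^{- y}
  u_x = 0
Term by term:
  1/2·u_yy = \frac{A e^{- y}}{2}
  u_y = - A e^{- y}
  -(u_x)² = 0
So the left-hand side equals
  - \frac{A e^{- y}}{2}
This must equal f(x, y) = 2 e^{- y} identically.
Matching coefficients of the independent functions:
  [e^{- y}]:  - \frac{A}{2} = 2
Solving: A = -4.
Check against the point condition:
  u(0, 0) = -4  ⟹  A = -4  ✓
Hence u(x, y) = - 4 e^{- y}.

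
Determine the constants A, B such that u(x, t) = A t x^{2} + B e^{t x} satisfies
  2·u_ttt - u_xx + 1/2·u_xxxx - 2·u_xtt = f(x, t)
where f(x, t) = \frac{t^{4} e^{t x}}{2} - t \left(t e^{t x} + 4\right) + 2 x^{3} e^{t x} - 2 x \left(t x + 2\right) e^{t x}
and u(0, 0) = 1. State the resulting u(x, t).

Substitute the ansatz u = A t x^{2} + B e^{t x} into the left-hand side.
Derivatives of the ansatz:
  u_ttt = B x^{3} e^{t x}
  u_xx = 2 A t + B t^{2} e^{t x}
  u_xxxx = B t^{4} e^{t x}
  u_xtt = B t x^{2} e^{t x} + 2 B x e^{t x}
Term by term:
  2·u_ttt = 2 B x^{3} e^{t x}
  -u_xx = - 2 A t - B t^{2} e^{t x}
  1/2·u_xxxx = \frac{B t^{4} e^{t x}}{2}
  -2·u_xtt = - 2 B t x^{2} e^{t x} - 4 B x e^{t x}
So the left-hand side equals
  - 2 A t + \frac{B t^{4} e^{t x}}{2} - B t^{2} e^{t x} - 2 B t x^{2} e^{t x} + 2 B x^{3} e^{t x} - 4 B x e^{t x}
This must equal f(x, t) identically; expanded, f = \frac{t^{4} e^{t x}}{2} - t^{2} e^{t x} - 2 t x^{2} e^{t x} - 4 t + 2 x^{3} e^{t x} - 4 x e^{t x}.
Matching coefficients of the independent functions:
  [t]:  - 2 A = -4
  [t^{2} e^{t x}]:  - B = -1
  [t^{4} e^{t x}]:  \frac{B}{2} = \frac{1}{2}
  [x e^{t x}]:  - 4 B = -4
  [x^{3} e^{t x}]:  2 B = 2
  [t x^{2} e^{t x}]:  - 2 B = -2
Solving: A = 2, B = 1.
Check against the point condition:
  u(0, 0) = 1  ⟹  B = 1  ✓
Hence u(x, t) = 2 t x^{2} + e^{t x}.

Answer: u(x, t) = 2 t x^{2} + e^{t x}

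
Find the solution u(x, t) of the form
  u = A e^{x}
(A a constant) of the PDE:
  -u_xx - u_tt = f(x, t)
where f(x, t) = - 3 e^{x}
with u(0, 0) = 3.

Answer: u(x, t) = 3 e^{x}

Derivation:
Substitute the ansatz u = A e^{x} into the left-hand side.
Derivatives of the ansatz:
  u_xx = A e^{x}
  u_tt = 0
Term by term:
  -u_xx = - A e^{x}
  -u_tt = 0
So the left-hand side equals
  - A e^{x}
This must equal f(x, t) = - 3 e^{x} identically.
Matching coefficients of the independent functions:
  [e^{x}]:  - A = -3
Solving: A = 3.
Check against the point condition:
  u(0, 0) = 3  ⟹  A = 3  ✓
Hence u(x, t) = 3 e^{x}.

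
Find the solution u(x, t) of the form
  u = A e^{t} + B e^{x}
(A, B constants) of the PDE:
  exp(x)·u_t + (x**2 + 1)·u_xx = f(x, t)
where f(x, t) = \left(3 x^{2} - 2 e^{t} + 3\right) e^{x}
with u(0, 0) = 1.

Answer: u(x, t) = - 2 e^{t} + 3 e^{x}

Derivation:
Substitute the ansatz u = A e^{t} + B e^{x} into the left-hand side.
Derivatives of the ansatz:
  u_t = A e^{t}
  u_xx = B e^{x}
Term by term:
  exp(x)·u_t = A e^{t} e^{x}
  (x**2 + 1)·u_xx = B x^{2} e^{x} + B e^{x}
So the left-hand side equals
  A e^{t} e^{x} + B x^{2} e^{x} + B e^{x}
This must equal f(x, t) identically; expanded, f = 3 x^{2} e^{x} - 2 e^{t} e^{x} + 3 e^{x}.
Matching coefficients of the independent functions:
  [x^{2} e^{x}, e^{x}]:  B = 3
  [e^{t} e^{x}]:  A = -2
Solving: A = -2, B = 3.
Check against the point condition:
  u(0, 0) = 1  ⟹  A + B = 1  ✓
Hence u(x, t) = - 2 e^{t} + 3 e^{x}.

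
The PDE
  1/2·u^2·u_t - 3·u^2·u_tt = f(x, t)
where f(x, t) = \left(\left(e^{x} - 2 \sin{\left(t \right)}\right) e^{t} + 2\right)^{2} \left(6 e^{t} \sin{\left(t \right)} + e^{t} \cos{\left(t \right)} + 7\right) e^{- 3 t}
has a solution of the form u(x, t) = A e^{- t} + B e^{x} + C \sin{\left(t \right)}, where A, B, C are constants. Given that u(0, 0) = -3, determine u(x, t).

Answer: u(x, t) = - e^{x} + 2 \sin{\left(t \right)} - 2 e^{- t}

Derivation:
Substitute the ansatz u = A e^{- t} + B e^{x} + C \sin{\left(t \right)} into the left-hand side.
Derivatives of the ansatz:
  u_t = - A e^{- t} + C \cos{\left(t \right)}
  u_tt = A e^{- t} - C \sin{\left(t \right)}
Term by term:
  1/2·u^2·u_t = - \frac{A^{3} e^{- 3 t}}{2} - A^{2} B e^{- 2 t} e^{x} - A^{2} C e^{- 2 t} \sin{\left(t \right)} + \frac{A^{2} C e^{- 2 t} \cos{\left(t \right)}}{2} - \frac{A B^{2} e^{- t} e^{2 x}}{2} - A B C e^{- t} e^{x} \sin{\left(t \right)} + A B C e^{- t} e^{x} \cos{\left(t \right)} - \frac{A C^{2} e^{- t} \sin^{2}{\left(t \right)}}{2} + A C^{2} e^{- t} \sin{\left(t \right)} \cos{\left(t \right)} + \frac{B^{2} C e^{2 x} \cos{\left(t \right)}}{2} + B C^{2} e^{x} \sin{\left(t \right)} \cos{\left(t \right)} + \frac{C^{3} \sin^{2}{\left(t \right)} \cos{\left(t \right)}}{2}
  -3·u^2·u_tt = - 3 A^{3} e^{- 3 t} - 6 A^{2} B e^{- 2 t} e^{x} - 3 A^{2} C e^{- 2 t} \sin{\left(t \right)} - 3 A B^{2} e^{- t} e^{2 x} + 3 A C^{2} e^{- t} \sin^{2}{\left(t \right)} + 3 B^{2} C e^{2 x} \sin{\left(t \right)} + 6 B C^{2} e^{x} \sin^{2}{\left(t \right)} + 3 C^{3} \sin^{3}{\left(t \right)}
So the left-hand side equals
  - \frac{7 A^{3} e^{- 3 t}}{2} - 7 A^{2} B e^{- 2 t} e^{x} - 4 A^{2} C e^{- 2 t} \sin{\left(t \right)} + \frac{A^{2} C e^{- 2 t} \cos{\left(t \right)}}{2} - \frac{7 A B^{2} e^{- t} e^{2 x}}{2} - A B C e^{- t} e^{x} \sin{\left(t \right)} + A B C e^{- t} e^{x} \cos{\left(t \right)} + \frac{5 A C^{2} e^{- t} \sin^{2}{\left(t \right)}}{2} + A C^{2} e^{- t} \sin{\left(t \right)} \cos{\left(t \right)} + 3 B^{2} C e^{2 x} \sin{\left(t \right)} + \frac{B^{2} C e^{2 x} \cos{\left(t \right)}}{2} + 6 B C^{2} e^{x} \sin^{2}{\left(t \right)} + B C^{2} e^{x} \sin{\left(t \right)} \cos{\left(t \right)} + 3 C^{3} \sin^{3}{\left(t \right)} + \frac{C^{3} \sin^{2}{\left(t \right)} \cos{\left(t \right)}}{2}
This must equal f(x, t) identically; expanded, f = 6 e^{2 x} \sin{\left(t \right)} + e^{2 x} \cos{\left(t \right)} - 24 e^{x} \sin^{2}{\left(t \right)} - 4 e^{x} \sin{\left(t \right)} \cos{\left(t \right)} + 24 \sin^{3}{\left(t \right)} + 4 \sin^{2}{\left(t \right)} \cos{\left(t \right)} + 7 e^{- t} e^{2 x} - 4 e^{- t} e^{x} \sin{\left(t \right)} + 4 e^{- t} e^{x} \cos{\left(t \right)} - 20 e^{- t} \sin^{2}{\left(t \right)} - 8 e^{- t} \sin{\left(t \right)} \cos{\left(t \right)} + 28 e^{- 2 t} e^{x} - 32 e^{- 2 t} \sin{\left(t \right)} + 4 e^{- 2 t} \cos{\left(t \right)} + 28 e^{- 3 t}.
Matching coefficients of the independent functions:
(each divided by its leading coefficient; functions giving the same equation are listed together)
  [e^{- 2 t} e^{x}]:  A^{2} B + 4 = 0
  [e^{- 2 t} \sin{\left(t \right)}, e^{- 2 t} \cos{\left(t \right)}]:  A^{2} C - 8 = 0
  [e^{- t} e^{2 x}]:  A B^{2} + 2 = 0
  [e^{- t} \sin^{2}{\left(t \right)}, e^{- t} \sin{\left(t \right)} \cos{\left(t \right)}]:  A C^{2} + 8 = 0
  [e^{x} \sin^{2}{\left(t \right)}, e^{x} \sin{\left(t \right)} \cos{\left(t \right)}]:  B C^{2} + 4 = 0
  [e^{2 x} \sin{\left(t \right)}, e^{2 x} \cos{\left(t \right)}]:  B^{2} C - 2 = 0
  [\sin^{2}{\left(t \right)} \cos{\left(t \right)}, \sin^{3}{\left(t \right)}]:  C^{3} - 8 = 0
  [e^{- t} e^{x} \sin{\left(t \right)}, e^{- t} e^{x} \cos{\left(t \right)}]:  A B C - 4 = 0
  [e^{- 3 t}]:  A^{3} + 8 = 0
Solving: A = -2, B = -1, C = 2.
Check against the point condition:
  u(0, 0) = -3  ⟹  A + B = -3  ✓
Hence u(x, t) = - e^{x} + 2 \sin{\left(t \right)} - 2 e^{- t}.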